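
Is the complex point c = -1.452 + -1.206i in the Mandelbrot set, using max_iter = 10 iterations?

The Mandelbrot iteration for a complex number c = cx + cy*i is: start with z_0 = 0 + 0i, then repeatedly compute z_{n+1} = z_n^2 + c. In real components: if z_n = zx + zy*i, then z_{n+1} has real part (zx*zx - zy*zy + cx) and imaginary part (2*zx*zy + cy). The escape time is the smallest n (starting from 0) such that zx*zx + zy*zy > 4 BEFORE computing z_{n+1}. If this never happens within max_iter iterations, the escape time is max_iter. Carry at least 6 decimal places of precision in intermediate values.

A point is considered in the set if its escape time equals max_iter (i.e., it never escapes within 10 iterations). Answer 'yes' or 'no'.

Answer: no

Derivation:
z_0 = 0 + 0i, c = -1.4520 + -1.2060i
Iter 1: z = -1.4520 + -1.2060i, |z|^2 = 3.5627
Iter 2: z = -0.7981 + 2.2962i, |z|^2 = 5.9097
Escaped at iteration 2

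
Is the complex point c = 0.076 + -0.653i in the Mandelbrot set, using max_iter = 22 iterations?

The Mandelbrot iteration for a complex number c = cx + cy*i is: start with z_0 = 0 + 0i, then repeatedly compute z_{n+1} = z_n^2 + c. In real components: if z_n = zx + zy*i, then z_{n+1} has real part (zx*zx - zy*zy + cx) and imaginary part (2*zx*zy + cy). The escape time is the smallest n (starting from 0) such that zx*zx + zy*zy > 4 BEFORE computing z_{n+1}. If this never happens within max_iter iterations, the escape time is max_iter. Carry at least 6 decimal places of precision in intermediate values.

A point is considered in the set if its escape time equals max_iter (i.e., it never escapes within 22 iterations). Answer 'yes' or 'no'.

z_0 = 0 + 0i, c = 0.0760 + -0.6530i
Iter 1: z = 0.0760 + -0.6530i, |z|^2 = 0.4322
Iter 2: z = -0.3446 + -0.7523i, |z|^2 = 0.6847
Iter 3: z = -0.3711 + -0.1345i, |z|^2 = 0.1558
Iter 4: z = 0.1956 + -0.5532i, |z|^2 = 0.3443
Iter 5: z = -0.1917 + -0.8694i, |z|^2 = 0.7927
Iter 6: z = -0.6432 + -0.3196i, |z|^2 = 0.5158
Iter 7: z = 0.3875 + -0.2419i, |z|^2 = 0.2087
Iter 8: z = 0.1677 + -0.8405i, |z|^2 = 0.7345
Iter 9: z = -0.6023 + -0.9348i, |z|^2 = 1.2366
Iter 10: z = -0.4352 + 0.4730i, |z|^2 = 0.4132
Iter 11: z = 0.0417 + -1.0647i, |z|^2 = 1.1354
Iter 12: z = -1.0560 + -0.7417i, |z|^2 = 1.6652
Iter 13: z = 0.6409 + 0.9134i, |z|^2 = 1.2451
Iter 14: z = -0.3475 + 0.5179i, |z|^2 = 0.3890
Iter 15: z = -0.0714 + -1.0129i, |z|^2 = 1.0312
Iter 16: z = -0.9450 + -0.5084i, |z|^2 = 1.1514
Iter 17: z = 0.7105 + 0.3078i, |z|^2 = 0.5996
Iter 18: z = 0.4861 + -0.2156i, |z|^2 = 0.2828
Iter 19: z = 0.2658 + -0.8626i, |z|^2 = 0.8147
Iter 20: z = -0.5974 + -1.1115i, |z|^2 = 1.5925
Iter 21: z = -0.8026 + 0.6751i, |z|^2 = 1.1000
Did not escape in 22 iterations → in set

Answer: yes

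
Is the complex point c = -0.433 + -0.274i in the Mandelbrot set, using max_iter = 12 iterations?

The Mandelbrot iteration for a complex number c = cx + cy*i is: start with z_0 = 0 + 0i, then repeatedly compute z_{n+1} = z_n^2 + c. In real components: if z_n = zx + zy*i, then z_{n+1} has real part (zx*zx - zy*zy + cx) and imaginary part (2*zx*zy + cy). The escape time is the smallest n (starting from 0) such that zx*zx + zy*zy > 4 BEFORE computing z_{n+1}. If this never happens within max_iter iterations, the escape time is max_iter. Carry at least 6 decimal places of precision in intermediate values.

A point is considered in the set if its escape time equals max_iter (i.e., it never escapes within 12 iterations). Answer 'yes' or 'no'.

Answer: yes

Derivation:
z_0 = 0 + 0i, c = -0.4330 + -0.2740i
Iter 1: z = -0.4330 + -0.2740i, |z|^2 = 0.2626
Iter 2: z = -0.3206 + -0.0367i, |z|^2 = 0.1041
Iter 3: z = -0.3316 + -0.2505i, |z|^2 = 0.1727
Iter 4: z = -0.3858 + -0.1079i, |z|^2 = 0.1605
Iter 5: z = -0.2958 + -0.1907i, |z|^2 = 0.1239
Iter 6: z = -0.3819 + -0.1612i, |z|^2 = 0.1718
Iter 7: z = -0.3131 + -0.1509i, |z|^2 = 0.1208
Iter 8: z = -0.3577 + -0.1795i, |z|^2 = 0.1602
Iter 9: z = -0.3373 + -0.1456i, |z|^2 = 0.1349
Iter 10: z = -0.3405 + -0.1758i, |z|^2 = 0.1468
Iter 11: z = -0.3480 + -0.1543i, |z|^2 = 0.1449
Did not escape in 12 iterations → in set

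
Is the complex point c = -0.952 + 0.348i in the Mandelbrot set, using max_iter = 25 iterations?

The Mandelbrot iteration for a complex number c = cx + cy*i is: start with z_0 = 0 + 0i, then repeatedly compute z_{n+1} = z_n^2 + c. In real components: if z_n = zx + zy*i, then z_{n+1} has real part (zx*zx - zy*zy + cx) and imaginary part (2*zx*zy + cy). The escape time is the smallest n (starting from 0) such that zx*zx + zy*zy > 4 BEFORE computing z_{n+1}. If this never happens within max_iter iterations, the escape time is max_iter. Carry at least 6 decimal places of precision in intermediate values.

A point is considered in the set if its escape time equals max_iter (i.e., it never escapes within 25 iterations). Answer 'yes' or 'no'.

z_0 = 0 + 0i, c = -0.9520 + 0.3480i
Iter 1: z = -0.9520 + 0.3480i, |z|^2 = 1.0274
Iter 2: z = -0.1668 + -0.3146i, |z|^2 = 0.1268
Iter 3: z = -1.0231 + 0.4529i, |z|^2 = 1.2520
Iter 4: z = -0.1103 + -0.5789i, |z|^2 = 0.3473
Iter 5: z = -1.2749 + 0.4757i, |z|^2 = 1.8517
Iter 6: z = 0.4471 + -0.8650i, |z|^2 = 0.9482
Iter 7: z = -1.5004 + -0.4255i, |z|^2 = 2.4323
Iter 8: z = 1.1183 + 1.6248i, |z|^2 = 3.8904
Iter 9: z = -2.3413 + 3.9818i, |z|^2 = 21.3369
Escaped at iteration 9

Answer: no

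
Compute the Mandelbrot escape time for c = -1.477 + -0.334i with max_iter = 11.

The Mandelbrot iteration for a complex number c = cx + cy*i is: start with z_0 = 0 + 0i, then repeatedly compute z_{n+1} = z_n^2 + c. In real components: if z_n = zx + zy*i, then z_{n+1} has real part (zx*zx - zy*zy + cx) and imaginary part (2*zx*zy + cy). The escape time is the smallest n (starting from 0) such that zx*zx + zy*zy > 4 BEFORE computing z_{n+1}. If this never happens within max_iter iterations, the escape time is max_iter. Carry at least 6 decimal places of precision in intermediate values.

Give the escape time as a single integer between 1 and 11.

Answer: 5

Derivation:
z_0 = 0 + 0i, c = -1.4770 + -0.3340i
Iter 1: z = -1.4770 + -0.3340i, |z|^2 = 2.2931
Iter 2: z = 0.5930 + 0.6526i, |z|^2 = 0.7776
Iter 3: z = -1.5513 + 0.4400i, |z|^2 = 2.6002
Iter 4: z = 0.7360 + -1.6991i, |z|^2 = 3.4287
Iter 5: z = -3.8224 + -2.8351i, |z|^2 = 22.6482
Escaped at iteration 5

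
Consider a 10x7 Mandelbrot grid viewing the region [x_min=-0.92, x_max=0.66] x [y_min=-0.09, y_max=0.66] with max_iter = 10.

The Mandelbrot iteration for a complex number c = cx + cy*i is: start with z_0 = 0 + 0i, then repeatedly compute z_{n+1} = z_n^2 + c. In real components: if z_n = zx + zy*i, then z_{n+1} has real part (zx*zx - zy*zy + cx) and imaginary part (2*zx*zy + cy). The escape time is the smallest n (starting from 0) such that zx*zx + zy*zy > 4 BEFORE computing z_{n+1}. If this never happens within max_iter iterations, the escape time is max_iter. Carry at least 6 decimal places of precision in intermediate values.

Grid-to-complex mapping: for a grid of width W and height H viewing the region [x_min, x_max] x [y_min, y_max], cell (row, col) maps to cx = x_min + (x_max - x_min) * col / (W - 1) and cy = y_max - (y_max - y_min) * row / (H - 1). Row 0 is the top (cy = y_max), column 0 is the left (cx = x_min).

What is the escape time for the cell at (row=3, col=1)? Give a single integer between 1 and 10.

z_0 = 0 + 0i, c = -0.7444 + 0.2850i
Iter 1: z = -0.7444 + 0.2850i, |z|^2 = 0.6354
Iter 2: z = -0.2715 + -0.1393i, |z|^2 = 0.0931
Iter 3: z = -0.6902 + 0.3607i, |z|^2 = 0.6064
Iter 4: z = -0.3982 + -0.2128i, |z|^2 = 0.2038
Iter 5: z = -0.6312 + 0.4545i, |z|^2 = 0.6049
Iter 6: z = -0.5526 + -0.2887i, |z|^2 = 0.3887
Iter 7: z = -0.5224 + 0.6041i, |z|^2 = 0.6379
Iter 8: z = -0.8365 + -0.3462i, |z|^2 = 0.8195
Iter 9: z = -0.1646 + 0.8641i, |z|^2 = 0.7738

Answer: 10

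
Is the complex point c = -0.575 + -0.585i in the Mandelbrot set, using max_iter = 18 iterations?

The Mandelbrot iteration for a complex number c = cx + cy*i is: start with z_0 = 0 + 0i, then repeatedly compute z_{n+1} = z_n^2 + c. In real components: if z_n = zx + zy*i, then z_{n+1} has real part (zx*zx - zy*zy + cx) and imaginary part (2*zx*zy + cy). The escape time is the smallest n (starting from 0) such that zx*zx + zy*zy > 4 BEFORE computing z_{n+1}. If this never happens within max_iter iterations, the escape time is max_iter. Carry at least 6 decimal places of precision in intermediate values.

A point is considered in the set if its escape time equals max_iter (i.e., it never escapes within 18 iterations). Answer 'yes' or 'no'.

z_0 = 0 + 0i, c = -0.5750 + -0.5850i
Iter 1: z = -0.5750 + -0.5850i, |z|^2 = 0.6728
Iter 2: z = -0.5866 + 0.0877i, |z|^2 = 0.3518
Iter 3: z = -0.2386 + -0.6879i, |z|^2 = 0.5302
Iter 4: z = -0.9913 + -0.2567i, |z|^2 = 1.0487
Iter 5: z = 0.3419 + -0.0760i, |z|^2 = 0.1226
Iter 6: z = -0.4639 + -0.6370i, |z|^2 = 0.6210
Iter 7: z = -0.7655 + 0.0060i, |z|^2 = 0.5861
Iter 8: z = 0.0110 + -0.5942i, |z|^2 = 0.3532
Iter 9: z = -0.9279 + -0.5981i, |z|^2 = 1.2188
Iter 10: z = -0.0716 + 0.5250i, |z|^2 = 0.2807
Iter 11: z = -0.8454 + -0.6602i, |z|^2 = 1.1506
Iter 12: z = -0.2961 + 0.5313i, |z|^2 = 0.3699
Iter 13: z = -0.7696 + -0.8996i, |z|^2 = 1.4016
Iter 14: z = -0.7920 + 0.7997i, |z|^2 = 1.2667
Iter 15: z = -0.5873 + -1.8516i, |z|^2 = 3.7735
Iter 16: z = -3.6586 + 1.5900i, |z|^2 = 15.9137
Escaped at iteration 16

Answer: no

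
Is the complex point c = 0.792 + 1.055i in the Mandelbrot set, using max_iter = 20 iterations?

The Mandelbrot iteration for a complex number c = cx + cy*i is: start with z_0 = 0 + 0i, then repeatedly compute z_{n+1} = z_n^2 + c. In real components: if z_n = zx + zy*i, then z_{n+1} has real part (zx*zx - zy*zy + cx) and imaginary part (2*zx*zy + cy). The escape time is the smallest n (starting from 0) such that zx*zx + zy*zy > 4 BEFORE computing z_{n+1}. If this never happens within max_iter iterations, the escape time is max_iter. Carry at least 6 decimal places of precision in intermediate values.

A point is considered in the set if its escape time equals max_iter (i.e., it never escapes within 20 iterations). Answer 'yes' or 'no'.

Answer: no

Derivation:
z_0 = 0 + 0i, c = 0.7920 + 1.0550i
Iter 1: z = 0.7920 + 1.0550i, |z|^2 = 1.7403
Iter 2: z = 0.3062 + 2.7261i, |z|^2 = 7.5255
Escaped at iteration 2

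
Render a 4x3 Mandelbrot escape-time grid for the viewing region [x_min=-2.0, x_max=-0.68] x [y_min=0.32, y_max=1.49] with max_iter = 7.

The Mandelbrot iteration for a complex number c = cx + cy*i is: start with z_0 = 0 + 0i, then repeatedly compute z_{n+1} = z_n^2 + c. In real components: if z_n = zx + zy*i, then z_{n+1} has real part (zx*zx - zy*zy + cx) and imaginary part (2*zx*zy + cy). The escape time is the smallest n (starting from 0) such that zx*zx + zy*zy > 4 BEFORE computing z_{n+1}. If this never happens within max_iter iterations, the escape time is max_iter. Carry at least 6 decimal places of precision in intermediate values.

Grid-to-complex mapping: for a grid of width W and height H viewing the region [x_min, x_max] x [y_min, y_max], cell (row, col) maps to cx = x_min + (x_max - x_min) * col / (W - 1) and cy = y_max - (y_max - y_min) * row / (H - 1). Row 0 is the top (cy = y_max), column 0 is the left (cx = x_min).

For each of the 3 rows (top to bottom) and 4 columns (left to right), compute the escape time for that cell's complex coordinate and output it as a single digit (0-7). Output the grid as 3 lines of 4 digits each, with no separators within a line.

Answer: 1122
1334
1477

Derivation:
(row=0, col=0): c = -2.0000 + 1.4900i → escape time 1
(row=0, col=1): c = -1.5600 + 1.4900i → escape time 1
(row=0, col=2): c = -1.1200 + 1.4900i → escape time 2
(row=0, col=3): c = -0.6800 + 1.4900i → escape time 2
(row=1, col=0): c = -2.0000 + 0.9050i → escape time 1
(row=1, col=1): c = -1.5600 + 0.9050i → escape time 3
(row=1, col=2): c = -1.1200 + 0.9050i → escape time 3
(row=1, col=3): c = -0.6800 + 0.9050i → escape time 4
(row=2, col=0): c = -2.0000 + 0.3200i → escape time 1
(row=2, col=1): c = -1.5600 + 0.3200i → escape time 4
(row=2, col=2): c = -1.1200 + 0.3200i → escape time 7
(row=2, col=3): c = -0.6800 + 0.3200i → escape time 7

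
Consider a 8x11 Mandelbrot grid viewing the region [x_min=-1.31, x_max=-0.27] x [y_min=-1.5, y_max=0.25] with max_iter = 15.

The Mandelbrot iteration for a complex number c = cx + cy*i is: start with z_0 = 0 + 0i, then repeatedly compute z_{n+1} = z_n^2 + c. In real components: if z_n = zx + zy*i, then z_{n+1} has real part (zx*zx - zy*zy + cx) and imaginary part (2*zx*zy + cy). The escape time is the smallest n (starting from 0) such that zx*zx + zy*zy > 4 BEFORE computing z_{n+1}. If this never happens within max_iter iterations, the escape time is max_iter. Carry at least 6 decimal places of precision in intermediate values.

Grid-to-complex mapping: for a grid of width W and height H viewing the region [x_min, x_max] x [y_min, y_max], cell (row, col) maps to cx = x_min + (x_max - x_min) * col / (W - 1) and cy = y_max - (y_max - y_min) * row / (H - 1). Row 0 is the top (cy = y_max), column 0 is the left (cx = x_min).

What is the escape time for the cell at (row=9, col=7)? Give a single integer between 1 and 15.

z_0 = 0 + 0i, c = -0.2700 + -1.3250i
Iter 1: z = -0.2700 + -1.3250i, |z|^2 = 1.8285
Iter 2: z = -1.9527 + -0.6095i, |z|^2 = 4.1846
Escaped at iteration 2

Answer: 2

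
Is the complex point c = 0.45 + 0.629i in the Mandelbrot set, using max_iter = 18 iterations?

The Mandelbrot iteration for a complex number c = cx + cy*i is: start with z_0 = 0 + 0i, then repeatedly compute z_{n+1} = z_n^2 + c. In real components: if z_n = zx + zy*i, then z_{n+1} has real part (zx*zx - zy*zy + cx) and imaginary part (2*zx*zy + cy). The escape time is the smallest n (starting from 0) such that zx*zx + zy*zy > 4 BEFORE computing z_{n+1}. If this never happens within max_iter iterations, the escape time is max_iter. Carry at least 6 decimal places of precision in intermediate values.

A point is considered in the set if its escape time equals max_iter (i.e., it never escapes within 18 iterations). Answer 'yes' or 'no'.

Answer: no

Derivation:
z_0 = 0 + 0i, c = 0.4500 + 0.6290i
Iter 1: z = 0.4500 + 0.6290i, |z|^2 = 0.5981
Iter 2: z = 0.2569 + 1.1951i, |z|^2 = 1.4942
Iter 3: z = -0.9123 + 1.2429i, |z|^2 = 2.3772
Iter 4: z = -0.2626 + -1.6388i, |z|^2 = 2.7548
Iter 5: z = -2.1668 + 1.4899i, |z|^2 = 6.9148
Escaped at iteration 5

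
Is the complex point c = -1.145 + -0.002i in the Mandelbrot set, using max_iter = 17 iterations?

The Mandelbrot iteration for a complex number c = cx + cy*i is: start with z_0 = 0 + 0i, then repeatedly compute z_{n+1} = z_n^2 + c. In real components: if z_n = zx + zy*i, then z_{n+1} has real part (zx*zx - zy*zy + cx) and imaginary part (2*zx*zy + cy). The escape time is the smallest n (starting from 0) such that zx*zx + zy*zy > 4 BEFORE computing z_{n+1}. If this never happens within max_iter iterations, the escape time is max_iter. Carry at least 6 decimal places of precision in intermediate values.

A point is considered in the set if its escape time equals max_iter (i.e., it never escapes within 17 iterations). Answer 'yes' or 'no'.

z_0 = 0 + 0i, c = -1.1450 + -0.0020i
Iter 1: z = -1.1450 + -0.0020i, |z|^2 = 1.3110
Iter 2: z = 0.1660 + 0.0026i, |z|^2 = 0.0276
Iter 3: z = -1.1174 + -0.0011i, |z|^2 = 1.2487
Iter 4: z = 0.1037 + 0.0006i, |z|^2 = 0.0107
Iter 5: z = -1.1343 + -0.0019i, |z|^2 = 1.2865
Iter 6: z = 0.1415 + 0.0023i, |z|^2 = 0.0200
Iter 7: z = -1.1250 + -0.0014i, |z|^2 = 1.2656
Iter 8: z = 0.1206 + 0.0011i, |z|^2 = 0.0145
Iter 9: z = -1.1305 + -0.0017i, |z|^2 = 1.2780
Iter 10: z = 0.1329 + 0.0019i, |z|^2 = 0.0177
Iter 11: z = -1.1273 + -0.0015i, |z|^2 = 1.2709
Iter 12: z = 0.1259 + 0.0013i, |z|^2 = 0.0158
Iter 13: z = -1.1292 + -0.0017i, |z|^2 = 1.2750
Iter 14: z = 0.1300 + 0.0018i, |z|^2 = 0.0169
Iter 15: z = -1.1281 + -0.0015i, |z|^2 = 1.2726
Iter 16: z = 0.1276 + 0.0015i, |z|^2 = 0.0163
Did not escape in 17 iterations → in set

Answer: yes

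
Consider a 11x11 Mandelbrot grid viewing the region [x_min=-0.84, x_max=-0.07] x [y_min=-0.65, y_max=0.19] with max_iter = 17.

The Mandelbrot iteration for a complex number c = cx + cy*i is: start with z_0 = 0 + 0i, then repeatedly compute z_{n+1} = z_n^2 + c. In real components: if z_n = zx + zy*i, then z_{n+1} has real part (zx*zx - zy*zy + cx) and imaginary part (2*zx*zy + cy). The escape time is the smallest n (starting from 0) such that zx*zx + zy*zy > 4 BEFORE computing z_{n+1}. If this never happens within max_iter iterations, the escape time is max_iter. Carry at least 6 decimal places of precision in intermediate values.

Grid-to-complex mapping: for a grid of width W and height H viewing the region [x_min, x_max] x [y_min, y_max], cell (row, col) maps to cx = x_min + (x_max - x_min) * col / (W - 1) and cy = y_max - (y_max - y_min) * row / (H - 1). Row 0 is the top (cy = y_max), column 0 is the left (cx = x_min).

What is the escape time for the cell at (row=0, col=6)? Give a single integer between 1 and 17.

z_0 = 0 + 0i, c = -0.3780 + 0.1900i
Iter 1: z = -0.3780 + 0.1900i, |z|^2 = 0.1790
Iter 2: z = -0.2712 + 0.0464i, |z|^2 = 0.0757
Iter 3: z = -0.3066 + 0.1649i, |z|^2 = 0.1212
Iter 4: z = -0.3112 + 0.0889i, |z|^2 = 0.1047
Iter 5: z = -0.2891 + 0.1347i, |z|^2 = 0.1017
Iter 6: z = -0.3126 + 0.1121i, |z|^2 = 0.1103
Iter 7: z = -0.2929 + 0.1199i, |z|^2 = 0.1002
Iter 8: z = -0.3066 + 0.1198i, |z|^2 = 0.1083
Iter 9: z = -0.2983 + 0.1166i, |z|^2 = 0.1026
Iter 10: z = -0.3026 + 0.1205i, |z|^2 = 0.1061
Iter 11: z = -0.3010 + 0.1171i, |z|^2 = 0.1043
Iter 12: z = -0.3011 + 0.1195i, |z|^2 = 0.1050
Iter 13: z = -0.3016 + 0.1180i, |z|^2 = 0.1049
Iter 14: z = -0.3010 + 0.1188i, |z|^2 = 0.1047
Iter 15: z = -0.3015 + 0.1185i, |z|^2 = 0.1050
Iter 16: z = -0.3011 + 0.1185i, |z|^2 = 0.1047

Answer: 17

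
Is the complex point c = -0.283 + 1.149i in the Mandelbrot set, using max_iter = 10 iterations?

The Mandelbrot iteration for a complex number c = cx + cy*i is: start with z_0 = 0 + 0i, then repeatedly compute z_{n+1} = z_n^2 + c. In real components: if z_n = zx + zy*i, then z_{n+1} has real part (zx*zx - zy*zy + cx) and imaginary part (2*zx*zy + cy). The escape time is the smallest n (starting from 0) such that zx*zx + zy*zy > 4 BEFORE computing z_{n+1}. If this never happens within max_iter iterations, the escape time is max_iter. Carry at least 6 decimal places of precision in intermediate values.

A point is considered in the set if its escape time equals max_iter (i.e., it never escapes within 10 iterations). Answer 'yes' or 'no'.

z_0 = 0 + 0i, c = -0.2830 + 1.1490i
Iter 1: z = -0.2830 + 1.1490i, |z|^2 = 1.4003
Iter 2: z = -1.5231 + 0.4987i, |z|^2 = 2.5685
Iter 3: z = 1.7882 + -0.3700i, |z|^2 = 3.3346
Iter 4: z = 2.7777 + -0.1744i, |z|^2 = 7.7462
Escaped at iteration 4

Answer: no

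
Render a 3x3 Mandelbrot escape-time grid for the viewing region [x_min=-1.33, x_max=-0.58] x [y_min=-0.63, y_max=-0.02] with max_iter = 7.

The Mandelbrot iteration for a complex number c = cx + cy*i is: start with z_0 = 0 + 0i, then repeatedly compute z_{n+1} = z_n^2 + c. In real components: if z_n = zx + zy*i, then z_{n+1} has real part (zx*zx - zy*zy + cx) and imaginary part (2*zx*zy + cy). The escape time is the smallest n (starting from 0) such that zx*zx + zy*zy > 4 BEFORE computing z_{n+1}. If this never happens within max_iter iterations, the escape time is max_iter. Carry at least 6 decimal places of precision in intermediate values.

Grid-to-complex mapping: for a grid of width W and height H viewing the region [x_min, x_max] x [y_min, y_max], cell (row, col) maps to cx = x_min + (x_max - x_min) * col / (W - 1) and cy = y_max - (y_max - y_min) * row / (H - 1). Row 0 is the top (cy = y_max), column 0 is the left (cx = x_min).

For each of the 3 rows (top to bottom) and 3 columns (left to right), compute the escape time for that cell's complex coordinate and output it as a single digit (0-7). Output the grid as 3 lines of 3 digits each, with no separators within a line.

(row=0, col=0): c = -1.3300 + -0.0200i → escape time 7
(row=0, col=1): c = -0.9550 + -0.0200i → escape time 7
(row=0, col=2): c = -0.5800 + -0.0200i → escape time 7
(row=1, col=0): c = -1.3300 + -0.3250i → escape time 6
(row=1, col=1): c = -0.9550 + -0.3250i → escape time 7
(row=1, col=2): c = -0.5800 + -0.3250i → escape time 7
(row=2, col=0): c = -1.3300 + -0.6300i → escape time 3
(row=2, col=1): c = -0.9550 + -0.6300i → escape time 4
(row=2, col=2): c = -0.5800 + -0.6300i → escape time 7

Answer: 777
677
347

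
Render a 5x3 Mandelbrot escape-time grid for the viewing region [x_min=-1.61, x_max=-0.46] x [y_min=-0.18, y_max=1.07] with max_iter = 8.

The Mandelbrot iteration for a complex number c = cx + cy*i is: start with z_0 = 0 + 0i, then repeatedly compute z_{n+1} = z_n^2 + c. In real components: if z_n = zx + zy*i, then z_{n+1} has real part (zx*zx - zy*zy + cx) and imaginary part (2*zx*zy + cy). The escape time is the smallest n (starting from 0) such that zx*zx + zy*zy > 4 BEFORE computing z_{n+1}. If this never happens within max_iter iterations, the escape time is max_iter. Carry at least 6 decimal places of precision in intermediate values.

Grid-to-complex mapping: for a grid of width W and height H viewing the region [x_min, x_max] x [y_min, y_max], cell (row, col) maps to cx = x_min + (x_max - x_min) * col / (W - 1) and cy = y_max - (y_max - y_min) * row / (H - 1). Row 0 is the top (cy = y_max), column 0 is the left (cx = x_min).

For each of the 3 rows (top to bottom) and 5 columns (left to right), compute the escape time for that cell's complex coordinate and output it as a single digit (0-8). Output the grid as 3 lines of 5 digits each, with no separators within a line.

(row=0, col=0): c = -1.6100 + 1.0700i → escape time 2
(row=0, col=1): c = -1.3225 + 1.0700i → escape time 3
(row=0, col=2): c = -1.0350 + 1.0700i → escape time 3
(row=0, col=3): c = -0.7475 + 1.0700i → escape time 3
(row=0, col=4): c = -0.4600 + 1.0700i → escape time 4
(row=1, col=0): c = -1.6100 + 0.4450i → escape time 3
(row=1, col=1): c = -1.3225 + 0.4450i → escape time 5
(row=1, col=2): c = -1.0350 + 0.4450i → escape time 5
(row=1, col=3): c = -0.7475 + 0.4450i → escape time 8
(row=1, col=4): c = -0.4600 + 0.4450i → escape time 8
(row=2, col=0): c = -1.6100 + -0.1800i → escape time 5
(row=2, col=1): c = -1.3225 + -0.1800i → escape time 8
(row=2, col=2): c = -1.0350 + -0.1800i → escape time 8
(row=2, col=3): c = -0.7475 + -0.1800i → escape time 8
(row=2, col=4): c = -0.4600 + -0.1800i → escape time 8

Answer: 23334
35588
58888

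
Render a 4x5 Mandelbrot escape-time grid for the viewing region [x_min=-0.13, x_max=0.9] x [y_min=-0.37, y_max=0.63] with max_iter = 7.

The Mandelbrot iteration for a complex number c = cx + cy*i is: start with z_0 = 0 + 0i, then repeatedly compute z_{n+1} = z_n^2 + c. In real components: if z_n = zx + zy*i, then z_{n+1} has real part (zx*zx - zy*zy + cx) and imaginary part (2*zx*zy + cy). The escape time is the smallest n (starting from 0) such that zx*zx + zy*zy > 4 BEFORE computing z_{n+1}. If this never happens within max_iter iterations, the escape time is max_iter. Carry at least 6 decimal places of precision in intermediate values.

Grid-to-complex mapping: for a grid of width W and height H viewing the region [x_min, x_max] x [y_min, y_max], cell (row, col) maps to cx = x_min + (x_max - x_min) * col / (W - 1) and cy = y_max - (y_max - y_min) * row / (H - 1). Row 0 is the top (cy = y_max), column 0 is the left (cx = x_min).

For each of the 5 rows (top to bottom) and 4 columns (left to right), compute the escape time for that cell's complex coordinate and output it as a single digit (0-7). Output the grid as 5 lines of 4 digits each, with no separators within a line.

(row=0, col=0): c = -0.1300 + 0.6300i → escape time 7
(row=0, col=1): c = 0.2133 + 0.6300i → escape time 7
(row=0, col=2): c = 0.5567 + 0.6300i → escape time 3
(row=0, col=3): c = 0.9000 + 0.6300i → escape time 2
(row=1, col=0): c = -0.1300 + 0.3800i → escape time 7
(row=1, col=1): c = 0.2133 + 0.3800i → escape time 7
(row=1, col=2): c = 0.5567 + 0.3800i → escape time 4
(row=1, col=3): c = 0.9000 + 0.3800i → escape time 3
(row=2, col=0): c = -0.1300 + 0.1300i → escape time 7
(row=2, col=1): c = 0.2133 + 0.1300i → escape time 7
(row=2, col=2): c = 0.5567 + 0.1300i → escape time 4
(row=2, col=3): c = 0.9000 + 0.1300i → escape time 3
(row=3, col=0): c = -0.1300 + -0.1200i → escape time 7
(row=3, col=1): c = 0.2133 + -0.1200i → escape time 7
(row=3, col=2): c = 0.5567 + -0.1200i → escape time 4
(row=3, col=3): c = 0.9000 + -0.1200i → escape time 3
(row=4, col=0): c = -0.1300 + -0.3700i → escape time 7
(row=4, col=1): c = 0.2133 + -0.3700i → escape time 7
(row=4, col=2): c = 0.5567 + -0.3700i → escape time 4
(row=4, col=3): c = 0.9000 + -0.3700i → escape time 3

Answer: 7732
7743
7743
7743
7743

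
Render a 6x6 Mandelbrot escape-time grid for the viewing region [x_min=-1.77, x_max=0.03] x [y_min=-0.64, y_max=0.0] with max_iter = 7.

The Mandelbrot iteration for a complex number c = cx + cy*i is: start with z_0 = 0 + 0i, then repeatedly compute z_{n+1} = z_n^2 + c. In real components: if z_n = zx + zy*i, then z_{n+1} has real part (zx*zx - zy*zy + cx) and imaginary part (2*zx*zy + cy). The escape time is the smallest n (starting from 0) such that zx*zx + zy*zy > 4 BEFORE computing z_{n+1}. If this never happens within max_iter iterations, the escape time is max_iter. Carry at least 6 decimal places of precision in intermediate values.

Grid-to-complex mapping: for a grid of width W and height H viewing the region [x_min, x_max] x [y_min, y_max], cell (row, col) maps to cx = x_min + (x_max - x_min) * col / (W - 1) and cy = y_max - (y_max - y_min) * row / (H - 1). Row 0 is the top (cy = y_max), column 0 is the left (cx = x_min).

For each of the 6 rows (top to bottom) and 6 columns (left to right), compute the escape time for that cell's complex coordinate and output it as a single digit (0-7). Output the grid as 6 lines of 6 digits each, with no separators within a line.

(row=0, col=0): c = -1.7700 + 0.0000i → escape time 7
(row=0, col=1): c = -1.4100 + 0.0000i → escape time 7
(row=0, col=2): c = -1.0500 + 0.0000i → escape time 7
(row=0, col=3): c = -0.6900 + 0.0000i → escape time 7
(row=0, col=4): c = -0.3300 + 0.0000i → escape time 7
(row=0, col=5): c = 0.0300 + 0.0000i → escape time 7
(row=1, col=0): c = -1.7700 + -0.1280i → escape time 4
(row=1, col=1): c = -1.4100 + -0.1280i → escape time 7
(row=1, col=2): c = -1.0500 + -0.1280i → escape time 7
(row=1, col=3): c = -0.6900 + -0.1280i → escape time 7
(row=1, col=4): c = -0.3300 + -0.1280i → escape time 7
(row=1, col=5): c = 0.0300 + -0.1280i → escape time 7
(row=2, col=0): c = -1.7700 + -0.2560i → escape time 4
(row=2, col=1): c = -1.4100 + -0.2560i → escape time 5
(row=2, col=2): c = -1.0500 + -0.2560i → escape time 7
(row=2, col=3): c = -0.6900 + -0.2560i → escape time 7
(row=2, col=4): c = -0.3300 + -0.2560i → escape time 7
(row=2, col=5): c = 0.0300 + -0.2560i → escape time 7
(row=3, col=0): c = -1.7700 + -0.3840i → escape time 3
(row=3, col=1): c = -1.4100 + -0.3840i → escape time 5
(row=3, col=2): c = -1.0500 + -0.3840i → escape time 7
(row=3, col=3): c = -0.6900 + -0.3840i → escape time 7
(row=3, col=4): c = -0.3300 + -0.3840i → escape time 7
(row=3, col=5): c = 0.0300 + -0.3840i → escape time 7
(row=4, col=0): c = -1.7700 + -0.5120i → escape time 3
(row=4, col=1): c = -1.4100 + -0.5120i → escape time 3
(row=4, col=2): c = -1.0500 + -0.5120i → escape time 5
(row=4, col=3): c = -0.6900 + -0.5120i → escape time 7
(row=4, col=4): c = -0.3300 + -0.5120i → escape time 7
(row=4, col=5): c = 0.0300 + -0.5120i → escape time 7
(row=5, col=0): c = -1.7700 + -0.6400i → escape time 3
(row=5, col=1): c = -1.4100 + -0.6400i → escape time 3
(row=5, col=2): c = -1.0500 + -0.6400i → escape time 4
(row=5, col=3): c = -0.6900 + -0.6400i → escape time 6
(row=5, col=4): c = -0.3300 + -0.6400i → escape time 7
(row=5, col=5): c = 0.0300 + -0.6400i → escape time 7

Answer: 777777
477777
457777
357777
335777
334677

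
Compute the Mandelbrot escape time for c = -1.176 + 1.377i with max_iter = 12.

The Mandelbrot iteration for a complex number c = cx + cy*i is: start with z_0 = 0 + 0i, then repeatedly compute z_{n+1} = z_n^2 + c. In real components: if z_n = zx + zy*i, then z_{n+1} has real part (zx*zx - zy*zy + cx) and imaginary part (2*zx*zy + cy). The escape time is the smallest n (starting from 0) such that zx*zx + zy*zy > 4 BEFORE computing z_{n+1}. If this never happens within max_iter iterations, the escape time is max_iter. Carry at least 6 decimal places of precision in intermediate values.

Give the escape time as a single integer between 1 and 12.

Answer: 2

Derivation:
z_0 = 0 + 0i, c = -1.1760 + 1.3770i
Iter 1: z = -1.1760 + 1.3770i, |z|^2 = 3.2791
Iter 2: z = -1.6892 + -1.8617i, |z|^2 = 6.3192
Escaped at iteration 2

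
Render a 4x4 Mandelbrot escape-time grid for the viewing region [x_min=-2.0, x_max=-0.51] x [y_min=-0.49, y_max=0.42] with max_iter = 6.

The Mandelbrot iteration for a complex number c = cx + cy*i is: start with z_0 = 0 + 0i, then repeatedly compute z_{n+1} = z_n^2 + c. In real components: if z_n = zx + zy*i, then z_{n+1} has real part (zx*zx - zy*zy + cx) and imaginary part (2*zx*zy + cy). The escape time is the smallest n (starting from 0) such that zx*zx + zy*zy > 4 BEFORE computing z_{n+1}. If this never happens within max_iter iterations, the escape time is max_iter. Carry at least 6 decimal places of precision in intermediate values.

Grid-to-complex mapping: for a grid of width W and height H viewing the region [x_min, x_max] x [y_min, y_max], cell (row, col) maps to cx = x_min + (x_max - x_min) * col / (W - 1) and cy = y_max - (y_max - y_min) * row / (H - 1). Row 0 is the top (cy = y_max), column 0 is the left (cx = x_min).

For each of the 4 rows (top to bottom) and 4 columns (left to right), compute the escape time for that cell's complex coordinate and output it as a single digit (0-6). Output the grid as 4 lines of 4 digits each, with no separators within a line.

Answer: 1466
1666
1566
1356

Derivation:
(row=0, col=0): c = -2.0000 + 0.4200i → escape time 1
(row=0, col=1): c = -1.5033 + 0.4200i → escape time 4
(row=0, col=2): c = -1.0067 + 0.4200i → escape time 6
(row=0, col=3): c = -0.5100 + 0.4200i → escape time 6
(row=1, col=0): c = -2.0000 + 0.1167i → escape time 1
(row=1, col=1): c = -1.5033 + 0.1167i → escape time 6
(row=1, col=2): c = -1.0067 + 0.1167i → escape time 6
(row=1, col=3): c = -0.5100 + 0.1167i → escape time 6
(row=2, col=0): c = -2.0000 + -0.1867i → escape time 1
(row=2, col=1): c = -1.5033 + -0.1867i → escape time 5
(row=2, col=2): c = -1.0067 + -0.1867i → escape time 6
(row=2, col=3): c = -0.5100 + -0.1867i → escape time 6
(row=3, col=0): c = -2.0000 + -0.4900i → escape time 1
(row=3, col=1): c = -1.5033 + -0.4900i → escape time 3
(row=3, col=2): c = -1.0067 + -0.4900i → escape time 5
(row=3, col=3): c = -0.5100 + -0.4900i → escape time 6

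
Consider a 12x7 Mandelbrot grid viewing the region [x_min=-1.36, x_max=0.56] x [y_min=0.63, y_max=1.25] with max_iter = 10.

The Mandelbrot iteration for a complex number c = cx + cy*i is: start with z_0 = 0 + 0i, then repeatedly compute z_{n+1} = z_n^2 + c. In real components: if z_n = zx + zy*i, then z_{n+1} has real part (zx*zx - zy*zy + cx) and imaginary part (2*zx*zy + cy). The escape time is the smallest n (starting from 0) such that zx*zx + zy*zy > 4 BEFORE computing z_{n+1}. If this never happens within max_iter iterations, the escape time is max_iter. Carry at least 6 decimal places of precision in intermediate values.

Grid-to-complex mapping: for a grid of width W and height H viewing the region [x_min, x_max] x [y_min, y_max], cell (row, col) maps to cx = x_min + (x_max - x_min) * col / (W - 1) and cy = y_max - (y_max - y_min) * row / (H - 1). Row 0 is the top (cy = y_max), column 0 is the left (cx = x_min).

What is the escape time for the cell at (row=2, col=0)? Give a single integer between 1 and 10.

Answer: 3

Derivation:
z_0 = 0 + 0i, c = -1.3600 + 1.0433i
Iter 1: z = -1.3600 + 1.0433i, |z|^2 = 2.9381
Iter 2: z = -0.5989 + -1.7945i, |z|^2 = 3.5791
Iter 3: z = -4.2216 + 3.1930i, |z|^2 = 28.0172
Escaped at iteration 3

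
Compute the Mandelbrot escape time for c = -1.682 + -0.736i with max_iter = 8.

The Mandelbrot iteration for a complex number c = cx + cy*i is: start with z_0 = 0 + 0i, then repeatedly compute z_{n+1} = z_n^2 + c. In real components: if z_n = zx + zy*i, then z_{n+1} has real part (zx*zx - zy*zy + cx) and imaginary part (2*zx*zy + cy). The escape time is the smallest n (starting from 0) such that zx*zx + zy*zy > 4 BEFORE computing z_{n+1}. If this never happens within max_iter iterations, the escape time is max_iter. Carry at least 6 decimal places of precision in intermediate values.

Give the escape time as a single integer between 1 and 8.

Answer: 3

Derivation:
z_0 = 0 + 0i, c = -1.6820 + -0.7360i
Iter 1: z = -1.6820 + -0.7360i, |z|^2 = 3.3708
Iter 2: z = 0.6054 + 1.7399i, |z|^2 = 3.3938
Iter 3: z = -4.3427 + 1.3708i, |z|^2 = 20.7383
Escaped at iteration 3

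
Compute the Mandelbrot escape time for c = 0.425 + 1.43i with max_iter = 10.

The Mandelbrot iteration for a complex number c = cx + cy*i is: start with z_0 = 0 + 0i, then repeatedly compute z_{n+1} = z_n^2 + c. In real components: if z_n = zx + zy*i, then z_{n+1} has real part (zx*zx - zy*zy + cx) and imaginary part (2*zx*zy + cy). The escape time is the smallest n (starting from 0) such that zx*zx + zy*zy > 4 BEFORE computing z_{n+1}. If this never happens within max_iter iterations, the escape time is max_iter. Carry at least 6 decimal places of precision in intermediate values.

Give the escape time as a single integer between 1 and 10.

Answer: 2

Derivation:
z_0 = 0 + 0i, c = 0.4250 + 1.4300i
Iter 1: z = 0.4250 + 1.4300i, |z|^2 = 2.2255
Iter 2: z = -1.4393 + 2.6455i, |z|^2 = 9.0702
Escaped at iteration 2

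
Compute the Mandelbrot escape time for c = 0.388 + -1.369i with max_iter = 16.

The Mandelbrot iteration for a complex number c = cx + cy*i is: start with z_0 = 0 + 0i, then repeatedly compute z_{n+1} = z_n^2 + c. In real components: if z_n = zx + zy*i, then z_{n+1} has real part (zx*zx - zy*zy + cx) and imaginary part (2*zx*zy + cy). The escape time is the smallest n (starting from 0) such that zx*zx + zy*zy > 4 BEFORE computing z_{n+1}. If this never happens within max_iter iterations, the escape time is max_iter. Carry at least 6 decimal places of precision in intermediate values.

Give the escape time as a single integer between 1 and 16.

Answer: 2

Derivation:
z_0 = 0 + 0i, c = 0.3880 + -1.3690i
Iter 1: z = 0.3880 + -1.3690i, |z|^2 = 2.0247
Iter 2: z = -1.3356 + -2.4313i, |z|^2 = 7.6953
Escaped at iteration 2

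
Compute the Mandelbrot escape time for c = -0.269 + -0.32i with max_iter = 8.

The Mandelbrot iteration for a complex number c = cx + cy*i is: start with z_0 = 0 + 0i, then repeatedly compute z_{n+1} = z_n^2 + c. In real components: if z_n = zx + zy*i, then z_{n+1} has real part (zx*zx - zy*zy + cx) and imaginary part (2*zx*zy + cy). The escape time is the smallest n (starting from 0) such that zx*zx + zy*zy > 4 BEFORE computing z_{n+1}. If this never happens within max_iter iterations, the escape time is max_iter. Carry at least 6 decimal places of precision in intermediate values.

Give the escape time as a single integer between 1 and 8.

z_0 = 0 + 0i, c = -0.2690 + -0.3200i
Iter 1: z = -0.2690 + -0.3200i, |z|^2 = 0.1748
Iter 2: z = -0.2990 + -0.1478i, |z|^2 = 0.1113
Iter 3: z = -0.2014 + -0.2316i, |z|^2 = 0.0942
Iter 4: z = -0.2821 + -0.2267i, |z|^2 = 0.1309
Iter 5: z = -0.2408 + -0.1921i, |z|^2 = 0.0949
Iter 6: z = -0.2479 + -0.2275i, |z|^2 = 0.1132
Iter 7: z = -0.2593 + -0.2072i, |z|^2 = 0.1102

Answer: 8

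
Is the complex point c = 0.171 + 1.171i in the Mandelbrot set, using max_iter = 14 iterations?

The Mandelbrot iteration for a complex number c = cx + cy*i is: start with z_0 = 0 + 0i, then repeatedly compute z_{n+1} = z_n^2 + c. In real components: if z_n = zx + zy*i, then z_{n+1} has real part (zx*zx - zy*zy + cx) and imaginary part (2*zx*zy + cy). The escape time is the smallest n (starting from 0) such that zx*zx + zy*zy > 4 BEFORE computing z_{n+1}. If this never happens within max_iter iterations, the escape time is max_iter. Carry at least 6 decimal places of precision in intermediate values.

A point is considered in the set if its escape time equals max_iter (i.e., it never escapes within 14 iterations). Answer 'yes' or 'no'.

Answer: no

Derivation:
z_0 = 0 + 0i, c = 0.1710 + 1.1710i
Iter 1: z = 0.1710 + 1.1710i, |z|^2 = 1.4005
Iter 2: z = -1.1710 + 1.5715i, |z|^2 = 3.8408
Iter 3: z = -0.9273 + -2.5094i, |z|^2 = 7.1571
Escaped at iteration 3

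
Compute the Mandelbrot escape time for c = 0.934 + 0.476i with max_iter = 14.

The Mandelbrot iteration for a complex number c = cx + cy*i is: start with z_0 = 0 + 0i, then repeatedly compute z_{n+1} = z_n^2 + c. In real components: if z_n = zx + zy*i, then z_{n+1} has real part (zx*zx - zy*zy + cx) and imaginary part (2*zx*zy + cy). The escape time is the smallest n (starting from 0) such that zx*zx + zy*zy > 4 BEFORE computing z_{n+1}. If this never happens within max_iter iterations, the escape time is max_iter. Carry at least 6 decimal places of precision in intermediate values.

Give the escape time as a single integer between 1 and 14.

Answer: 2

Derivation:
z_0 = 0 + 0i, c = 0.9340 + 0.4760i
Iter 1: z = 0.9340 + 0.4760i, |z|^2 = 1.0989
Iter 2: z = 1.5798 + 1.3652i, |z|^2 = 4.3594
Escaped at iteration 2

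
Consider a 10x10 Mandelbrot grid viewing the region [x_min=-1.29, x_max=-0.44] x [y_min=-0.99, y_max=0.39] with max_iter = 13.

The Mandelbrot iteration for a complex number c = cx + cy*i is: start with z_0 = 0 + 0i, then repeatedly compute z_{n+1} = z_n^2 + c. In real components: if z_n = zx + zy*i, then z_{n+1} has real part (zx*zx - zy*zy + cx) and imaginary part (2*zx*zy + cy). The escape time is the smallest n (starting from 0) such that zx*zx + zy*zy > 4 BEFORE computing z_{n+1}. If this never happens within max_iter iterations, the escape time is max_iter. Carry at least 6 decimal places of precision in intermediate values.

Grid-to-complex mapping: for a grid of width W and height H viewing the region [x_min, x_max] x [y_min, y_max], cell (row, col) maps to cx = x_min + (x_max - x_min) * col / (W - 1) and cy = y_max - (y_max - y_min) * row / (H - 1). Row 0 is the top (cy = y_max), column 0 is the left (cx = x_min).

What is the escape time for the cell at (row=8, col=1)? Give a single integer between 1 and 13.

Answer: 3

Derivation:
z_0 = 0 + 0i, c = -1.1956 + -0.8367i
Iter 1: z = -1.1956 + -0.8367i, |z|^2 = 2.1294
Iter 2: z = -0.4662 + 1.1639i, |z|^2 = 1.5720
Iter 3: z = -2.3329 + -1.9219i, |z|^2 = 9.1360
Escaped at iteration 3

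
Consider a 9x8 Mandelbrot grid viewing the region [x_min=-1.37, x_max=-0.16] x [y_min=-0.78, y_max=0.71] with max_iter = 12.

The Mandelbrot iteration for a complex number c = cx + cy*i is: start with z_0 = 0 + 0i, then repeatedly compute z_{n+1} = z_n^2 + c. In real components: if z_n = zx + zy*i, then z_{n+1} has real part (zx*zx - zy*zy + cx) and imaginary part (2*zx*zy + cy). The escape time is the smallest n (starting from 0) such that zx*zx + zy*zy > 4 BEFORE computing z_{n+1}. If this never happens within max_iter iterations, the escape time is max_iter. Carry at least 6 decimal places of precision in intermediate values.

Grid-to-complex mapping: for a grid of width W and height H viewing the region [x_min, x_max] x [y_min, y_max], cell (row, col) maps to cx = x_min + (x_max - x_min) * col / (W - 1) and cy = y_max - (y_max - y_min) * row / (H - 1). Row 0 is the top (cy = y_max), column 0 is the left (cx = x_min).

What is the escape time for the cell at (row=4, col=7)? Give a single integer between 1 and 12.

z_0 = 0 + 0i, c = -0.3113 + -0.1414i
Iter 1: z = -0.3113 + -0.1414i, |z|^2 = 0.1169
Iter 2: z = -0.2344 + -0.0534i, |z|^2 = 0.0578
Iter 3: z = -0.2592 + -0.1164i, |z|^2 = 0.0807
Iter 4: z = -0.2576 + -0.0811i, |z|^2 = 0.0729
Iter 5: z = -0.2515 + -0.0996i, |z|^2 = 0.0732
Iter 6: z = -0.2580 + -0.0913i, |z|^2 = 0.0749
Iter 7: z = -0.2531 + -0.0943i, |z|^2 = 0.0729
Iter 8: z = -0.2561 + -0.0937i, |z|^2 = 0.0744
Iter 9: z = -0.2544 + -0.0934i, |z|^2 = 0.0735
Iter 10: z = -0.2552 + -0.0939i, |z|^2 = 0.0740
Iter 11: z = -0.2549 + -0.0935i, |z|^2 = 0.0737

Answer: 12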